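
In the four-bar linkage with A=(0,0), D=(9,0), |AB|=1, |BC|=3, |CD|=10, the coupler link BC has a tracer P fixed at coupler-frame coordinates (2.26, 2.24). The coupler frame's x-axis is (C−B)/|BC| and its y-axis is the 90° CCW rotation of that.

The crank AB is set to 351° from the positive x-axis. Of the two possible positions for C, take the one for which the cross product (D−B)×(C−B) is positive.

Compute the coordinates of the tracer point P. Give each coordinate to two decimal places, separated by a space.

-2.14 0.41

A=(0,0), D=(9.00,0)
B = A + 1.00·(cos351°, sin351°) = (0.9877, -0.1564)
|BD| = 8.0138
circle(B,3.00) ∩ circle(D,10.00): a=-1.6708, h=2.4917
  candidates: C₊=(-0.7314,2.3022) cross=19.968; C₋=(-0.6341,-2.6803) cross=-19.968
  mode + wants cross > 0 → take C=(-0.7314,2.3022) (cross=19.968)
ex = (C−B)/|BC| = (-0.5730,0.8195); ey = (-0.8195,-0.5730)
P = B + 2.26·ex + 2.24·ey = (-2.1431,0.4121)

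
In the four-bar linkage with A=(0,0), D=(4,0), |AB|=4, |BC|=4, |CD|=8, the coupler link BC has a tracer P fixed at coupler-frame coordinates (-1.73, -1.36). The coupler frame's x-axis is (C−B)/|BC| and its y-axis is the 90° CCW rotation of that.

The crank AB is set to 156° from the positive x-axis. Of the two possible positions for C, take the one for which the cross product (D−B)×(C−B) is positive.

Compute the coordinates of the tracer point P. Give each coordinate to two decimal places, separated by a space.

-3.12 -0.51

A=(0,0), D=(4.00,0)
B = A + 4.00·(cos156°, sin156°) = (-3.6542, 1.6269)
|BD| = 7.8252
circle(B,4.00) ∩ circle(D,8.00): a=0.8456, h=3.9096
  candidates: C₊=(-2.0142,5.2753) cross=30.593; C₋=(-3.6399,-2.3730) cross=-30.593
  mode + wants cross > 0 → take C=(-2.0142,5.2753) (cross=30.593)
ex = (C−B)/|BC| = (0.4100,0.9121); ey = (-0.9121,0.4100)
P = B + -1.73·ex + -1.36·ey = (-3.1230,-0.5086)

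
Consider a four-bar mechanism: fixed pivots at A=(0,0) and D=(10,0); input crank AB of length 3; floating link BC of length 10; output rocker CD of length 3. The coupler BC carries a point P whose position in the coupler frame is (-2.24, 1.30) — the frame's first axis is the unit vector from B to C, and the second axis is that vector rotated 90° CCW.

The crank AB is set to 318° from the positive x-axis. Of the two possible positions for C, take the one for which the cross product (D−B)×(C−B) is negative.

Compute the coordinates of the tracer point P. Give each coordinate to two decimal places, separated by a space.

-0.01 -0.71

A=(0,0), D=(10.00,0)
B = A + 3.00·(cos318°, sin318°) = (2.2294, -2.0074)
|BD| = 8.0257
circle(B,10.00) ∩ circle(D,3.00): a=9.6821, h=2.5012
  candidates: C₊=(10.9782,2.8360) cross=20.074; C₋=(12.2294,-2.0074) cross=-20.074
  mode - wants cross < 0 → take C=(12.2294,-2.0074) (cross=-20.074)
ex = (C−B)/|BC| = (1.0000,-0.0000); ey = (0.0000,1.0000)
P = B + -2.24·ex + 1.30·ey = (-0.0106,-0.7074)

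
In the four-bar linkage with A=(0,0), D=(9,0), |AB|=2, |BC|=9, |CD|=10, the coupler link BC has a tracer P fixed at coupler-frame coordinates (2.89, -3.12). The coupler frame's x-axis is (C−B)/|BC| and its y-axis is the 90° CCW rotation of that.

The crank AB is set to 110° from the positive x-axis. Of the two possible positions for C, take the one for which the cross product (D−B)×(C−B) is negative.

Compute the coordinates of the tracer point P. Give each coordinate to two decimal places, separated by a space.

-2.94 -1.73

A=(0,0), D=(9.00,0)
B = A + 2.00·(cos110°, sin110°) = (-0.6840, 1.8794)
|BD| = 9.8647
circle(B,9.00) ∩ circle(D,10.00): a=3.9693, h=8.0774
  candidates: C₊=(4.7515,9.0526) cross=79.681; C₋=(1.6737,-6.8063) cross=-79.681
  mode - wants cross < 0 → take C=(1.6737,-6.8063) (cross=-79.681)
ex = (C−B)/|BC| = (0.2620,-0.9651); ey = (0.9651,0.2620)
P = B + 2.89·ex + -3.12·ey = (-2.9380,-1.7270)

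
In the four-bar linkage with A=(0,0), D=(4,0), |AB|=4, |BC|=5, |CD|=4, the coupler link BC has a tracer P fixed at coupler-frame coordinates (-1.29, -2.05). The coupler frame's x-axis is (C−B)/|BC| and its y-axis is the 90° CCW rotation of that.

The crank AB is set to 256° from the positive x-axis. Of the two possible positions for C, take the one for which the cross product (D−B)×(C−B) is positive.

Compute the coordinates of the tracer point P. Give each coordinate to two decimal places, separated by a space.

0.75 -5.59

A=(0,0), D=(4.00,0)
B = A + 4.00·(cos256°, sin256°) = (-0.9677, -3.8812)
|BD| = 6.3041
circle(B,5.00) ∩ circle(D,4.00): a=3.8659, h=3.1710
  candidates: C₊=(0.1264,0.9976) cross=19.990; C₋=(4.0309,-3.9999) cross=-19.990
  mode + wants cross > 0 → take C=(0.1264,0.9976) (cross=19.990)
ex = (C−B)/|BC| = (0.2188,0.9758); ey = (-0.9758,0.2188)
P = B + -1.29·ex + -2.05·ey = (0.7504,-5.5885)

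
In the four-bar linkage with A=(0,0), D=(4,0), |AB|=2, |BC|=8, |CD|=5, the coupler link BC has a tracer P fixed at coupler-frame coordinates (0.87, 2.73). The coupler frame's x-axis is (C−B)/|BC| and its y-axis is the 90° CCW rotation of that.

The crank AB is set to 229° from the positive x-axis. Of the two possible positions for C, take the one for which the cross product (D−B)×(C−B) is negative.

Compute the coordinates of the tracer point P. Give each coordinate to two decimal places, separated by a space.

0.53 0.69

A=(0,0), D=(4.00,0)
B = A + 2.00·(cos229°, sin229°) = (-1.3121, -1.5094)
|BD| = 5.5224
circle(B,8.00) ∩ circle(D,5.00): a=6.2923, h=4.9404
  candidates: C₊=(3.3902,4.9627) cross=27.283; C₋=(6.0909,-4.5418) cross=-27.283
  mode - wants cross < 0 → take C=(6.0909,-4.5418) (cross=-27.283)
ex = (C−B)/|BC| = (0.9254,-0.3791); ey = (0.3791,0.9254)
P = B + 0.87·ex + 2.73·ey = (0.5278,0.6871)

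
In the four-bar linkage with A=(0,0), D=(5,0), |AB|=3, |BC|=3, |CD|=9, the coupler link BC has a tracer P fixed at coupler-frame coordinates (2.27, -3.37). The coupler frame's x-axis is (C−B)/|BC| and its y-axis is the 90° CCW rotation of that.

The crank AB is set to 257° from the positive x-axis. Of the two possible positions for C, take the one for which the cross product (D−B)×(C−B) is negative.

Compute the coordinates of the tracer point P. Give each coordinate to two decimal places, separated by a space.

A=(0,0), D=(5.00,0)
B = A + 3.00·(cos257°, sin257°) = (-0.6749, -2.9231)
|BD| = 6.3835
circle(B,3.00) ∩ circle(D,9.00): a=-2.4478, h=1.7344
  candidates: C₊=(-3.6452,-2.5022) cross=11.071; C₋=(-2.0568,-5.5859) cross=-11.071
  mode - wants cross < 0 → take C=(-2.0568,-5.5859) (cross=-11.071)
ex = (C−B)/|BC| = (-0.4606,-0.8876); ey = (0.8876,-0.4606)
P = B + 2.27·ex + -3.37·ey = (-4.7117,-3.3856)

-4.71 -3.39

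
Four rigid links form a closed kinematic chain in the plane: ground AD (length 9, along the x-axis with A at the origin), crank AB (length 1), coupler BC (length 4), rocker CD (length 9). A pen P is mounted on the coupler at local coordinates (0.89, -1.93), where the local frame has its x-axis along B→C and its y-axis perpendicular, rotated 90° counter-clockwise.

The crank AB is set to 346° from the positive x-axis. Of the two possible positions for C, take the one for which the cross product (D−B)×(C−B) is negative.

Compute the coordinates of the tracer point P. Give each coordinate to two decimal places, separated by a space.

-0.94 -1.18

A=(0,0), D=(9.00,0)
B = A + 1.00·(cos346°, sin346°) = (0.9703, -0.2419)
|BD| = 8.0333
circle(B,4.00) ∩ circle(D,9.00): a=-0.0290, h=3.9999
  candidates: C₊=(0.8209,3.7553) cross=32.133; C₋=(1.0618,-4.2409) cross=-32.133
  mode - wants cross < 0 → take C=(1.0618,-4.2409) (cross=-32.133)
ex = (C−B)/|BC| = (0.0229,-0.9997); ey = (0.9997,0.0229)
P = B + 0.89·ex + -1.93·ey = (-0.9388,-1.1758)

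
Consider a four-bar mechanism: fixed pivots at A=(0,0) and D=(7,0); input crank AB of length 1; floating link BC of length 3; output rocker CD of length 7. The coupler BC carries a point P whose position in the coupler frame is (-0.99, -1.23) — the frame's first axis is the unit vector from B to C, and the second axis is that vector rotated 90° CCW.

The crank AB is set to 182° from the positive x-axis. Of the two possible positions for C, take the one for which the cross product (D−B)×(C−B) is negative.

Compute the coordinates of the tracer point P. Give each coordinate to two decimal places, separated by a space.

A=(0,0), D=(7.00,0)
B = A + 1.00·(cos182°, sin182°) = (-0.9994, -0.0349)
|BD| = 7.9995
circle(B,3.00) ∩ circle(D,7.00): a=1.4996, h=2.5983
  candidates: C₊=(0.4888,2.5699) cross=20.785; C₋=(0.5115,-2.6267) cross=-20.785
  mode - wants cross < 0 → take C=(0.5115,-2.6267) (cross=-20.785)
ex = (C−B)/|BC| = (0.5036,-0.8639); ey = (0.8639,0.5036)
P = B + -0.99·ex + -1.23·ey = (-2.5606,0.2009)

-2.56 0.20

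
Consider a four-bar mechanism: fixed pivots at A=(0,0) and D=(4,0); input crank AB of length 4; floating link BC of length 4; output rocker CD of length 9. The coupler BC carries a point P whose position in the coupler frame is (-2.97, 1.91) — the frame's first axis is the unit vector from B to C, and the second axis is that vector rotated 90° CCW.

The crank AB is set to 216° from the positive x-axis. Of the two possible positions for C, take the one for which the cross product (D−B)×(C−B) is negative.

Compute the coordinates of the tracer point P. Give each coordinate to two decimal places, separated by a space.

-1.94 0.94

A=(0,0), D=(4.00,0)
B = A + 4.00·(cos216°, sin216°) = (-3.2361, -2.3511)
|BD| = 7.6085
circle(B,4.00) ∩ circle(D,9.00): a=-0.4673, h=3.9726
  candidates: C₊=(-4.9081,1.2826) cross=30.225; C₋=(-2.4529,-6.2737) cross=-30.225
  mode - wants cross < 0 → take C=(-2.4529,-6.2737) (cross=-30.225)
ex = (C−B)/|BC| = (0.1958,-0.9806); ey = (0.9806,0.1958)
P = B + -2.97·ex + 1.91·ey = (-1.9445,0.9353)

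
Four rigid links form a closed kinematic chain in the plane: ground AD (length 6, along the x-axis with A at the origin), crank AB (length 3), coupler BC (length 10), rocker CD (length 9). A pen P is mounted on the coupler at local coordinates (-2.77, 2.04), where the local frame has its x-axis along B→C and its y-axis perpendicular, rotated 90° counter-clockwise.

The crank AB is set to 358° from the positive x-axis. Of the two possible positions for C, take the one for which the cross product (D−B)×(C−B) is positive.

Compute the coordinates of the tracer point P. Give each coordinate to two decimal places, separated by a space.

A=(0,0), D=(6.00,0)
B = A + 3.00·(cos358°, sin358°) = (2.9982, -0.1047)
|BD| = 3.0037
circle(B,10.00) ∩ circle(D,9.00): a=4.6646, h=8.8454
  candidates: C₊=(7.3517,8.8979) cross=26.569; C₋=(7.9683,-8.7821) cross=-26.569
  mode + wants cross > 0 → take C=(7.3517,8.8979) (cross=26.569)
ex = (C−B)/|BC| = (0.4353,0.9003); ey = (-0.9003,0.4353)
P = B + -2.77·ex + 2.04·ey = (-0.0443,-1.7103)

-0.04 -1.71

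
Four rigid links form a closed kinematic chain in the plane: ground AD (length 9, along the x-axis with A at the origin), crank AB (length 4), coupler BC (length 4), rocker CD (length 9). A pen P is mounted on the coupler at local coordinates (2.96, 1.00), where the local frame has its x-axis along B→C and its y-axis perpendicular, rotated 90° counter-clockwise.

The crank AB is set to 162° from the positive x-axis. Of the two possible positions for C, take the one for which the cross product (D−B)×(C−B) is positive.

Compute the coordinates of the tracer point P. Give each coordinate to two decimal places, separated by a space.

A=(0,0), D=(9.00,0)
B = A + 4.00·(cos162°, sin162°) = (-3.8042, 1.2361)
|BD| = 12.8638
circle(B,4.00) ∩ circle(D,9.00): a=3.9054, h=0.8648
  candidates: C₊=(0.1662,1.7216) cross=11.125; C₋=(-0.0000,0.0000) cross=-11.125
  mode + wants cross > 0 → take C=(0.1662,1.7216) (cross=11.125)
ex = (C−B)/|BC| = (0.9926,0.1214); ey = (-0.1214,0.9926)
P = B + 2.96·ex + 1.00·ey = (-0.9875,2.5880)

-0.99 2.59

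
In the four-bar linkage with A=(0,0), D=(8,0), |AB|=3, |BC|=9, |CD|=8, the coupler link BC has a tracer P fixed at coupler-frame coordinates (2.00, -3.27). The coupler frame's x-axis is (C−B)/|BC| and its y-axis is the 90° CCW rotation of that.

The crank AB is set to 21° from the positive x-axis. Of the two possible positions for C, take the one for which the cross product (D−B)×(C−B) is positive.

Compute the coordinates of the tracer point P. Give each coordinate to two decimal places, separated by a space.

6.59 0.51

A=(0,0), D=(8.00,0)
B = A + 3.00·(cos21°, sin21°) = (2.8007, 1.0751)
|BD| = 5.3093
circle(B,9.00) ∩ circle(D,8.00): a=4.2556, h=7.9303
  candidates: C₊=(8.5740,7.9794) cross=42.104; C₋=(5.3623,-7.5527) cross=-42.104
  mode + wants cross > 0 → take C=(8.5740,7.9794) (cross=42.104)
ex = (C−B)/|BC| = (0.6415,0.7671); ey = (-0.7671,0.6415)
P = B + 2.00·ex + -3.27·ey = (6.5922,0.5118)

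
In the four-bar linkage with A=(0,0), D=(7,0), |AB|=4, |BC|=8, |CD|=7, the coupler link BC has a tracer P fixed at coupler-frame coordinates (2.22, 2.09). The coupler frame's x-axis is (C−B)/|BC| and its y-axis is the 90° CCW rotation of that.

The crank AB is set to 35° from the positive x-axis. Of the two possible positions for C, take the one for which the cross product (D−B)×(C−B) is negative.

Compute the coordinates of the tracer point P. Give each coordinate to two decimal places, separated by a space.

5.27 -0.01

A=(0,0), D=(7.00,0)
B = A + 4.00·(cos35°, sin35°) = (3.2766, 2.2943)
|BD| = 4.3735
circle(B,8.00) ∩ circle(D,7.00): a=3.9016, h=6.9841
  candidates: C₊=(10.2621,6.1935) cross=30.545; C₋=(2.9345,-5.6984) cross=-30.545
  mode - wants cross < 0 → take C=(2.9345,-5.6984) (cross=-30.545)
ex = (C−B)/|BC| = (-0.0428,-0.9991); ey = (0.9991,-0.0428)
P = B + 2.22·ex + 2.09·ey = (5.2698,-0.0130)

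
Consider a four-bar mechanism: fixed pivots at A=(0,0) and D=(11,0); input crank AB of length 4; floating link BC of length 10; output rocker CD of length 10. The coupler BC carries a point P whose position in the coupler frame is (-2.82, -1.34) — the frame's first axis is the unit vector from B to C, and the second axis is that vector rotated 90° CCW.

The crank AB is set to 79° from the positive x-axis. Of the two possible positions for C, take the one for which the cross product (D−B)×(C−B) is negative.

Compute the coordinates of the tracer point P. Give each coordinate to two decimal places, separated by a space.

-1.14 6.40

A=(0,0), D=(11.00,0)
B = A + 4.00·(cos79°, sin79°) = (0.7632, 3.9265)
|BD| = 10.9640
circle(B,10.00) ∩ circle(D,10.00): a=5.4820, h=8.3635
  candidates: C₊=(8.8768,9.7720) cross=91.697; C₋=(2.8864,-5.8455) cross=-91.697
  mode - wants cross < 0 → take C=(2.8864,-5.8455) (cross=-91.697)
ex = (C−B)/|BC| = (0.2123,-0.9772); ey = (0.9772,0.2123)
P = B + -2.82·ex + -1.34·ey = (-1.1450,6.3977)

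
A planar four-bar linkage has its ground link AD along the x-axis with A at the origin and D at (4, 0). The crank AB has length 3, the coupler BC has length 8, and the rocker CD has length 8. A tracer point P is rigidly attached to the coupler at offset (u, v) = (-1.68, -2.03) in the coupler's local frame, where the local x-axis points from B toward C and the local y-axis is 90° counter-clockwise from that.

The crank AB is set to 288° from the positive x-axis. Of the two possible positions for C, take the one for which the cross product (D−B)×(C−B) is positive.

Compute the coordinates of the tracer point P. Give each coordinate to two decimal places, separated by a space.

A=(0,0), D=(4.00,0)
B = A + 3.00·(cos288°, sin288°) = (0.9271, -2.8532)
|BD| = 4.1933
circle(B,8.00) ∩ circle(D,8.00): a=2.0966, h=7.7204
  candidates: C₊=(-2.7895,4.2311) cross=32.374; C₋=(7.7166,-7.0843) cross=-32.374
  mode + wants cross > 0 → take C=(-2.7895,4.2311) (cross=32.374)
ex = (C−B)/|BC| = (-0.4646,0.8855); ey = (-0.8855,-0.4646)
P = B + -1.68·ex + -2.03·ey = (3.5052,-3.3978)

3.51 -3.40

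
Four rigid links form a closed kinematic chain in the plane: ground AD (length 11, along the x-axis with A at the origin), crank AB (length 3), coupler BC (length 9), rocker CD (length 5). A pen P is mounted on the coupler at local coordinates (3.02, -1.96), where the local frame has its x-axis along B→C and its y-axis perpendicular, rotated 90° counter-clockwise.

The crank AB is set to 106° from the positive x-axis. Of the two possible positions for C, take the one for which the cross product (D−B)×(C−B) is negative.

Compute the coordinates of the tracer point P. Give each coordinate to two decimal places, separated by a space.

0.52 -0.45

A=(0,0), D=(11.00,0)
B = A + 3.00·(cos106°, sin106°) = (-0.8269, 2.8838)
|BD| = 12.1734
circle(B,9.00) ∩ circle(D,5.00): a=8.3868, h=3.2652
  candidates: C₊=(8.0947,4.0693) cross=39.749; C₋=(6.5477,-2.2752) cross=-39.749
  mode - wants cross < 0 → take C=(6.5477,-2.2752) (cross=-39.749)
ex = (C−B)/|BC| = (0.8194,-0.5732); ey = (0.5732,0.8194)
P = B + 3.02·ex + -1.96·ey = (0.5241,-0.4534)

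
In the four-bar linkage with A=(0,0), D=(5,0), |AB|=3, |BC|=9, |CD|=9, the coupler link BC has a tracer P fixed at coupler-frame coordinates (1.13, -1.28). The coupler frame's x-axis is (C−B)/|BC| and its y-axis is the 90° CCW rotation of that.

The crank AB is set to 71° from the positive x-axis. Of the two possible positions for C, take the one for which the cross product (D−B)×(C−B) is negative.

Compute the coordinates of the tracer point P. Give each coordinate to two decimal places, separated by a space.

-0.60 2.19

A=(0,0), D=(5.00,0)
B = A + 3.00·(cos71°, sin71°) = (0.9767, 2.8366)
|BD| = 4.9227
circle(B,9.00) ∩ circle(D,9.00): a=2.4613, h=8.6569
  candidates: C₊=(7.9766,8.4935) cross=42.615; C₋=(-1.9999,-5.6570) cross=-42.615
  mode - wants cross < 0 → take C=(-1.9999,-5.6570) (cross=-42.615)
ex = (C−B)/|BC| = (-0.3307,-0.9437); ey = (0.9437,-0.3307)
P = B + 1.13·ex + -1.28·ey = (-0.6050,2.1935)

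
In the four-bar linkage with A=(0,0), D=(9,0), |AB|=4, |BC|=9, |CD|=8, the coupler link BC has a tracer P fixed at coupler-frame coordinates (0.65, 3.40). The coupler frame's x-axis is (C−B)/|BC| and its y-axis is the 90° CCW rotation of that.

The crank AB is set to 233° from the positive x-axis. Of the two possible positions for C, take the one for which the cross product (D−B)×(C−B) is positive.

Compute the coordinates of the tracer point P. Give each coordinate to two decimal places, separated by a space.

-4.95 -0.85

A=(0,0), D=(9.00,0)
B = A + 4.00·(cos233°, sin233°) = (-2.4073, -3.1945)
|BD| = 11.8461
circle(B,9.00) ∩ circle(D,8.00): a=6.6406, h=6.0747
  candidates: C₊=(2.3491,4.4459) cross=71.962; C₋=(5.6255,-7.2535) cross=-71.962
  mode + wants cross > 0 → take C=(2.3491,4.4459) (cross=71.962)
ex = (C−B)/|BC| = (0.5285,0.8489); ey = (-0.8489,0.5285)
P = B + 0.65·ex + 3.40·ey = (-4.9501,-0.8459)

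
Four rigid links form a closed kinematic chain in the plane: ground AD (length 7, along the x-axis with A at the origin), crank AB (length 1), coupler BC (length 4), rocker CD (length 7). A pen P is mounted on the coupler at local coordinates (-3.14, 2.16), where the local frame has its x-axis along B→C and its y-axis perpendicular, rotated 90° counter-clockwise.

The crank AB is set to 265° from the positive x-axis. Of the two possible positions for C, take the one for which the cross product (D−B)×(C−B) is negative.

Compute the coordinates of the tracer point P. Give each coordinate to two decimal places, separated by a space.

0.44 2.78

A=(0,0), D=(7.00,0)
B = A + 1.00·(cos265°, sin265°) = (-0.0872, -0.9962)
|BD| = 7.1568
circle(B,4.00) ∩ circle(D,7.00): a=1.2729, h=3.7921
  candidates: C₊=(0.6455,2.9361) cross=27.139; C₋=(1.7012,-4.5741) cross=-27.139
  mode - wants cross < 0 → take C=(1.7012,-4.5741) (cross=-27.139)
ex = (C−B)/|BC| = (0.4471,-0.8945); ey = (0.8945,0.4471)
P = B + -3.14·ex + 2.16·ey = (0.4411,2.7782)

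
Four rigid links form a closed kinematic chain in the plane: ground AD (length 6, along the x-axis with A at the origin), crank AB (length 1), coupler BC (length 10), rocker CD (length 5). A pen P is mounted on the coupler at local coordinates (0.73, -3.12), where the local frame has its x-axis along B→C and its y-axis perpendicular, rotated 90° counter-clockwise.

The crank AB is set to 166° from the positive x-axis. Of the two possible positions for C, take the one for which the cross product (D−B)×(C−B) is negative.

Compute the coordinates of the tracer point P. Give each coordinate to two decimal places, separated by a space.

-1.87 -2.83

A=(0,0), D=(6.00,0)
B = A + 1.00·(cos166°, sin166°) = (-0.9703, 0.2419)
|BD| = 6.9745
circle(B,10.00) ∩ circle(D,5.00): a=8.8640, h=4.6292
  candidates: C₊=(8.0489,4.5609) cross=32.287; C₋=(7.7278,-4.6920) cross=-32.287
  mode - wants cross < 0 → take C=(7.7278,-4.6920) (cross=-32.287)
ex = (C−B)/|BC| = (0.8698,-0.4934); ey = (0.4934,0.8698)
P = B + 0.73·ex + -3.12·ey = (-1.8747,-2.8321)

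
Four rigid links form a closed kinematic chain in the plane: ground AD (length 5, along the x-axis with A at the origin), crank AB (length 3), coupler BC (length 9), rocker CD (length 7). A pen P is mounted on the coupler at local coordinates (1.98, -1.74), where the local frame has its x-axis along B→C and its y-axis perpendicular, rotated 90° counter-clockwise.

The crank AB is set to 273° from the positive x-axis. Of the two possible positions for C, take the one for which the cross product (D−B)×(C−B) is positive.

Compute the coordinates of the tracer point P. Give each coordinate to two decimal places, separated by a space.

A=(0,0), D=(5.00,0)
B = A + 3.00·(cos273°, sin273°) = (0.1570, -2.9959)
|BD| = 5.6947
circle(B,9.00) ∩ circle(D,7.00): a=5.6570, h=6.9999
  candidates: C₊=(1.2854,5.9331) cross=39.863; C₋=(8.6504,-5.9728) cross=-39.863
  mode + wants cross > 0 → take C=(1.2854,5.9331) (cross=39.863)
ex = (C−B)/|BC| = (0.1254,0.9921); ey = (-0.9921,0.1254)
P = B + 1.98·ex + -1.74·ey = (2.1315,-1.2497)

2.13 -1.25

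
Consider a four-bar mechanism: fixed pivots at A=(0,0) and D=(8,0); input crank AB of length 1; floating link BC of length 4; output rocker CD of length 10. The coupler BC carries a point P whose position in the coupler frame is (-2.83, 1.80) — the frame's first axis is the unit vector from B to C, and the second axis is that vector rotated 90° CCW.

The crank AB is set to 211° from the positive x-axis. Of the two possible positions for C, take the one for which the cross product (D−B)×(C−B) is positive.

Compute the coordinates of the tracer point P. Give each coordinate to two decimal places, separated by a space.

A=(0,0), D=(8.00,0)
B = A + 1.00·(cos211°, sin211°) = (-0.8572, -0.5150)
|BD| = 8.8721
circle(B,4.00) ∩ circle(D,10.00): a=-0.2979, h=3.9889
  candidates: C₊=(-1.3861,3.4498) cross=35.390; C₋=(-0.9230,-4.5145) cross=-35.390
  mode + wants cross > 0 → take C=(-1.3861,3.4498) (cross=35.390)
ex = (C−B)/|BC| = (-0.1322,0.9912); ey = (-0.9912,-0.1322)
P = B + -2.83·ex + 1.80·ey = (-2.2672,-3.5582)

-2.27 -3.56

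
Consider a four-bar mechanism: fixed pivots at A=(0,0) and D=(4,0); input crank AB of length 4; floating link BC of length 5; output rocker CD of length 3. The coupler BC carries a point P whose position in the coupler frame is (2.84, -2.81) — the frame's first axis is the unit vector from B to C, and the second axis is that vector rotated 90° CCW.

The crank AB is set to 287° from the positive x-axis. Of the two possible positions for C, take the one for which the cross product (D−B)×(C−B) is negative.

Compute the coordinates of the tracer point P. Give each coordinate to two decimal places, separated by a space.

A=(0,0), D=(4.00,0)
B = A + 4.00·(cos287°, sin287°) = (1.1695, -3.8252)
|BD| = 4.7586
circle(B,5.00) ∩ circle(D,3.00): a=4.0605, h=2.9176
  candidates: C₊=(1.2394,1.1743) cross=13.884; C₋=(5.9301,-2.2967) cross=-13.884
  mode - wants cross < 0 → take C=(5.9301,-2.2967) (cross=-13.884)
ex = (C−B)/|BC| = (0.9521,0.3057); ey = (-0.3057,0.9521)
P = B + 2.84·ex + -2.81·ey = (4.7326,-5.6325)

4.73 -5.63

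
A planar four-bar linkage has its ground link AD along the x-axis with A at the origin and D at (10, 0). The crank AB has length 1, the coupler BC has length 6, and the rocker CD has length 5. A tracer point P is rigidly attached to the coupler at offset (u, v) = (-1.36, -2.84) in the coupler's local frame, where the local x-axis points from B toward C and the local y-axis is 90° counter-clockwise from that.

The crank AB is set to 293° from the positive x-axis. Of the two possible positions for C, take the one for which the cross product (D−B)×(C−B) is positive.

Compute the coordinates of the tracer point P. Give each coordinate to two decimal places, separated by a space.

0.71 -4.05

A=(0,0), D=(10.00,0)
B = A + 1.00·(cos293°, sin293°) = (0.3907, -0.9205)
|BD| = 9.6533
circle(B,6.00) ∩ circle(D,5.00): a=5.3964, h=2.6228
  candidates: C₊=(5.5124,2.2049) cross=25.318; C₋=(6.0126,-3.0168) cross=-25.318
  mode + wants cross > 0 → take C=(5.5124,2.2049) (cross=25.318)
ex = (C−B)/|BC| = (0.8536,0.5209); ey = (-0.5209,0.8536)
P = B + -1.36·ex + -2.84·ey = (0.7092,-4.0532)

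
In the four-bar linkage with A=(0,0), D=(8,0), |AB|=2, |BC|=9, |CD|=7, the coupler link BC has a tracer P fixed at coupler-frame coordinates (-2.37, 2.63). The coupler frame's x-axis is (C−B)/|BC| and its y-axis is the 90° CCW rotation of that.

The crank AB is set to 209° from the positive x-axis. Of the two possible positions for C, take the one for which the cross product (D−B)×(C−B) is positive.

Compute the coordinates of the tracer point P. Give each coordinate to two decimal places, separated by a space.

A=(0,0), D=(8.00,0)
B = A + 2.00·(cos209°, sin209°) = (-1.7492, -0.9696)
|BD| = 9.7973
circle(B,9.00) ∩ circle(D,7.00): a=6.5318, h=6.1916
  candidates: C₊=(4.1377,5.8380) cross=60.661; C₋=(5.3632,-6.4844) cross=-60.661
  mode + wants cross > 0 → take C=(4.1377,5.8380) (cross=60.661)
ex = (C−B)/|BC| = (0.6541,0.7564); ey = (-0.7564,0.6541)
P = B + -2.37·ex + 2.63·ey = (-5.2888,-1.0420)

-5.29 -1.04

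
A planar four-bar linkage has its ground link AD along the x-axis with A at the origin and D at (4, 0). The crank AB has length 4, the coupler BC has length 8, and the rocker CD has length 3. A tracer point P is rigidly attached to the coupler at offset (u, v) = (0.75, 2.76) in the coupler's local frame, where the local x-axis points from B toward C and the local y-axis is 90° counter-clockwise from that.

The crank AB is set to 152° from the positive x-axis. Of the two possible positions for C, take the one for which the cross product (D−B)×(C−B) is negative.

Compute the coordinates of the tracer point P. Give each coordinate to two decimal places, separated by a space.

A=(0,0), D=(4.00,0)
B = A + 4.00·(cos152°, sin152°) = (-3.5318, 1.8779)
|BD| = 7.7624
circle(B,8.00) ∩ circle(D,3.00): a=7.4239, h=2.9808
  candidates: C₊=(4.3927,2.9742) cross=23.138; C₋=(2.9505,-2.8104) cross=-23.138
  mode - wants cross < 0 → take C=(2.9505,-2.8104) (cross=-23.138)
ex = (C−B)/|BC| = (0.8103,-0.5860); ey = (0.5860,0.8103)
P = B + 0.75·ex + 2.76·ey = (-1.3066,3.6747)

-1.31 3.67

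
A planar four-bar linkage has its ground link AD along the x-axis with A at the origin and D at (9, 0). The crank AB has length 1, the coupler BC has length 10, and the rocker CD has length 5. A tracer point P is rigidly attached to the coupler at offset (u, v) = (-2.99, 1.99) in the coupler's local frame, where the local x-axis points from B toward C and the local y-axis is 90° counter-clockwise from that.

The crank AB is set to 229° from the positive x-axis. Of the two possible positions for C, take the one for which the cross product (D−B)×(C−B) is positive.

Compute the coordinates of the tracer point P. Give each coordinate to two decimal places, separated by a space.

A=(0,0), D=(9.00,0)
B = A + 1.00·(cos229°, sin229°) = (-0.6561, -0.7547)
|BD| = 9.6855
circle(B,10.00) ∩ circle(D,5.00): a=8.7145, h=4.9048
  candidates: C₊=(7.6498,4.8142) cross=47.506; C₋=(8.4142,-4.9656) cross=-47.506
  mode + wants cross > 0 → take C=(7.6498,4.8142) (cross=47.506)
ex = (C−B)/|BC| = (0.8306,0.5569); ey = (-0.5569,0.8306)
P = B + -2.99·ex + 1.99·ey = (-4.2477,-0.7670)

-4.25 -0.77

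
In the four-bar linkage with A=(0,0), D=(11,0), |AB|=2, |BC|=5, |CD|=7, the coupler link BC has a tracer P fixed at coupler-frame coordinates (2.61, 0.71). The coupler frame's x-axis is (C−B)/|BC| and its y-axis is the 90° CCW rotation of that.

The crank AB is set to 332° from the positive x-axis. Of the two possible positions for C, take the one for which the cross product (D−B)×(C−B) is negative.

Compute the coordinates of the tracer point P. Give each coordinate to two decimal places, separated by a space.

A=(0,0), D=(11.00,0)
B = A + 2.00·(cos332°, sin332°) = (1.7659, -0.9389)
|BD| = 9.2817
circle(B,5.00) ∩ circle(D,7.00): a=3.3480, h=3.7136
  candidates: C₊=(4.7210,3.0943) cross=34.469; C₋=(5.4724,-4.2948) cross=-34.469
  mode - wants cross < 0 → take C=(5.4724,-4.2948) (cross=-34.469)
ex = (C−B)/|BC| = (0.7413,-0.6712); ey = (0.6712,0.7413)
P = B + 2.61·ex + 0.71·ey = (4.1772,-2.1644)

4.18 -2.16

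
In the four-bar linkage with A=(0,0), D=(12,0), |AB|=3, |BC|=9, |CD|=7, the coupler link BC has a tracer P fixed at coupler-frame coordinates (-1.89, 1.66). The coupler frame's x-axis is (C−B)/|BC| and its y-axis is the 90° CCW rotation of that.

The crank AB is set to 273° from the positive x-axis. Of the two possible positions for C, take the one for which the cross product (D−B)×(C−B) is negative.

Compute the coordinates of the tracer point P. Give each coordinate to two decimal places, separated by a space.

-1.04 -0.78

A=(0,0), D=(12.00,0)
B = A + 3.00·(cos273°, sin273°) = (0.1570, -2.9959)
|BD| = 12.2160
circle(B,9.00) ∩ circle(D,7.00): a=7.4178, h=5.0967
  candidates: C₊=(6.0983,3.7643) cross=62.262; C₋=(8.5982,-6.1178) cross=-62.262
  mode - wants cross < 0 → take C=(8.5982,-6.1178) (cross=-62.262)
ex = (C−B)/|BC| = (0.9379,-0.3469); ey = (0.3469,0.9379)
P = B + -1.89·ex + 1.66·ey = (-1.0398,-0.7834)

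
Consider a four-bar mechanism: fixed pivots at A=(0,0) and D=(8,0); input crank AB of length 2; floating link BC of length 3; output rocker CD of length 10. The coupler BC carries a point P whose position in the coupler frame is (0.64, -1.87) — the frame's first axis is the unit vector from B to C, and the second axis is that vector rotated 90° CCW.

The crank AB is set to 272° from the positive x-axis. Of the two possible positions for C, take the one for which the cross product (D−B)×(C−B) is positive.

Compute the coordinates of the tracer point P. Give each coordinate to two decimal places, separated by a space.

0.98 -0.25

A=(0,0), D=(8.00,0)
B = A + 2.00·(cos272°, sin272°) = (0.0698, -1.9988)
|BD| = 8.1782
circle(B,3.00) ∩ circle(D,10.00): a=-1.4745, h=2.6127
  candidates: C₊=(-1.9985,0.1743) cross=21.367; C₋=(-0.7214,-4.8926) cross=-21.367
  mode + wants cross > 0 → take C=(-1.9985,0.1743) (cross=21.367)
ex = (C−B)/|BC| = (-0.6894,0.7244); ey = (-0.7244,-0.6894)
P = B + 0.64·ex + -1.87·ey = (0.9831,-0.2460)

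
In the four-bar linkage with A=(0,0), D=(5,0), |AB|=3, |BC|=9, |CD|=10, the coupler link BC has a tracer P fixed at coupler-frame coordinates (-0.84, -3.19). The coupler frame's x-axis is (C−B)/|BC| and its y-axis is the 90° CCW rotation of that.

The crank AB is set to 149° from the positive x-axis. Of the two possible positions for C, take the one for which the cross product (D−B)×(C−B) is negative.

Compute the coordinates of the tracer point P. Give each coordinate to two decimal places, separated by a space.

A=(0,0), D=(5.00,0)
B = A + 3.00·(cos149°, sin149°) = (-2.5715, 1.5451)
|BD| = 7.7275
circle(B,9.00) ∩ circle(D,10.00): a=2.6344, h=8.6058
  candidates: C₊=(1.7304,9.4504) cross=66.502; C₋=(-1.7110,-7.4137) cross=-66.502
  mode - wants cross < 0 → take C=(-1.7110,-7.4137) (cross=-66.502)
ex = (C−B)/|BC| = (0.0956,-0.9954); ey = (0.9954,0.0956)
P = B + -0.84·ex + -3.19·ey = (-5.8272,2.0763)

-5.83 2.08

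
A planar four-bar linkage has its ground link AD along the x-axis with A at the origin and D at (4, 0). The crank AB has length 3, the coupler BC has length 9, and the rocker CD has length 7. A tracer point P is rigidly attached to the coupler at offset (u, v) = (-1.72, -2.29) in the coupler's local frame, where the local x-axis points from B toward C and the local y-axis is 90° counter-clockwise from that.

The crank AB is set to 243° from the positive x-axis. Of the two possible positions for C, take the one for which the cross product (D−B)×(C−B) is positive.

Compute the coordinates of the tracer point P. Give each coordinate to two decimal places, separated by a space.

A=(0,0), D=(4.00,0)
B = A + 3.00·(cos243°, sin243°) = (-1.3620, -2.6730)
|BD| = 5.9913
circle(B,9.00) ∩ circle(D,7.00): a=5.6662, h=6.9924
  candidates: C₊=(0.5894,6.1129) cross=41.894; C₋=(6.8287,-6.4030) cross=-41.894
  mode + wants cross > 0 → take C=(0.5894,6.1129) (cross=41.894)
ex = (C−B)/|BC| = (0.2168,0.9762); ey = (-0.9762,0.2168)
P = B + -1.72·ex + -2.29·ey = (0.5006,-4.8486)

0.50 -4.85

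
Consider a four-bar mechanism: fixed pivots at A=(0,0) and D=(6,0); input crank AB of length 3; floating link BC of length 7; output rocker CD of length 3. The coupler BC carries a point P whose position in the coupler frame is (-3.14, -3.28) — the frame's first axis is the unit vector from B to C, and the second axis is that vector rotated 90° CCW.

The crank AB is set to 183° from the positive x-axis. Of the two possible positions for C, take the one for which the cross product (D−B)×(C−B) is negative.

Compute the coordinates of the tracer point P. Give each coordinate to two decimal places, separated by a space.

A=(0,0), D=(6.00,0)
B = A + 3.00·(cos183°, sin183°) = (-2.9959, -0.1570)
|BD| = 8.9973
circle(B,7.00) ∩ circle(D,3.00): a=6.7215, h=1.9548
  candidates: C₊=(3.6905,1.9147) cross=17.587; C₋=(3.7587,-1.9942) cross=-17.587
  mode - wants cross < 0 → take C=(3.7587,-1.9942) (cross=-17.587)
ex = (C−B)/|BC| = (0.9649,-0.2625); ey = (0.2625,0.9649)
P = B + -3.14·ex + -3.28·ey = (-6.8867,-2.4979)

-6.89 -2.50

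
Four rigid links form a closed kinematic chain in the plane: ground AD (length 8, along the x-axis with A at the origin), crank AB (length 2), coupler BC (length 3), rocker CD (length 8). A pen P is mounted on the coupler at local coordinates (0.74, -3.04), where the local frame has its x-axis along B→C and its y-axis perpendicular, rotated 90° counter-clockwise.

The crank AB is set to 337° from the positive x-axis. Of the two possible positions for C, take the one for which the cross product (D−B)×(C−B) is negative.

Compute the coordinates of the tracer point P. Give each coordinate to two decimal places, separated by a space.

-1.27 -0.49

A=(0,0), D=(8.00,0)
B = A + 2.00·(cos337°, sin337°) = (1.8410, -0.7815)
|BD| = 6.2084
circle(B,3.00) ∩ circle(D,8.00): a=-1.3253, h=2.6914
  candidates: C₊=(0.1875,1.7217) cross=16.709; C₋=(0.8650,-3.6183) cross=-16.709
  mode - wants cross < 0 → take C=(0.8650,-3.6183) (cross=-16.709)
ex = (C−B)/|BC| = (-0.3253,-0.9456); ey = (0.9456,-0.3253)
P = B + 0.74·ex + -3.04·ey = (-1.2744,-0.4922)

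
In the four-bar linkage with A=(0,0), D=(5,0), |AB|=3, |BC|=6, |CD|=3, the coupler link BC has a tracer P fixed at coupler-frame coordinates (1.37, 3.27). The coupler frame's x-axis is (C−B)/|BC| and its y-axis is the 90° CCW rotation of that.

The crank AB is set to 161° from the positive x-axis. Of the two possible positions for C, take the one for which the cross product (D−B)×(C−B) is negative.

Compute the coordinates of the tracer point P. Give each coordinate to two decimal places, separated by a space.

-0.15 3.29

A=(0,0), D=(5.00,0)
B = A + 3.00·(cos161°, sin161°) = (-2.8366, 0.9767)
|BD| = 7.8972
circle(B,6.00) ∩ circle(D,3.00): a=5.6581, h=1.9966
  candidates: C₊=(3.0250,2.2582) cross=15.767; C₋=(2.5311,-1.7043) cross=-15.767
  mode - wants cross < 0 → take C=(2.5311,-1.7043) (cross=-15.767)
ex = (C−B)/|BC| = (0.8946,-0.4468); ey = (0.4468,0.8946)
P = B + 1.37·ex + 3.27·ey = (-0.1498,3.2899)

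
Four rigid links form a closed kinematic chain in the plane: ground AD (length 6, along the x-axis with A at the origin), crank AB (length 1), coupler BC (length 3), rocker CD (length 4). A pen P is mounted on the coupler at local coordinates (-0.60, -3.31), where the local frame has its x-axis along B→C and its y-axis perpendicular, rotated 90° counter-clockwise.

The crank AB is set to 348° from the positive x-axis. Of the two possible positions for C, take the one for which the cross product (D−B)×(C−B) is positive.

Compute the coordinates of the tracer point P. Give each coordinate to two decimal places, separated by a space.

A=(0,0), D=(6.00,0)
B = A + 1.00·(cos348°, sin348°) = (0.9781, -0.2079)
|BD| = 5.0262
circle(B,3.00) ∩ circle(D,4.00): a=1.8167, h=2.3874
  candidates: C₊=(2.6946,2.2526) cross=11.999; C₋=(2.8921,-2.5181) cross=-11.999
  mode + wants cross > 0 → take C=(2.6946,2.2526) (cross=11.999)
ex = (C−B)/|BC| = (0.5721,0.8202); ey = (-0.8202,0.5721)
P = B + -0.60·ex + -3.31·ey = (3.3496,-2.5938)

3.35 -2.59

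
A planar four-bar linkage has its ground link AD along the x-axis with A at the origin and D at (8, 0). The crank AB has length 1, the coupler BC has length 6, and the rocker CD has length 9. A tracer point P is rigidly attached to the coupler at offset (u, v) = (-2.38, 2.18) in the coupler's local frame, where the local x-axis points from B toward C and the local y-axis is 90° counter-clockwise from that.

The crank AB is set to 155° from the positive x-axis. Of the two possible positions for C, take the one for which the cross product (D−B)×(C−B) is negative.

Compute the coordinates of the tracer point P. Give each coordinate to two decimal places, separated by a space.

A=(0,0), D=(8.00,0)
B = A + 1.00·(cos155°, sin155°) = (-0.9063, 0.4226)
|BD| = 8.9163
circle(B,6.00) ∩ circle(D,9.00): a=1.9347, h=5.6795
  candidates: C₊=(1.2954,6.0041) cross=50.640; C₋=(0.7570,-5.3422) cross=-50.640
  mode - wants cross < 0 → take C=(0.7570,-5.3422) (cross=-50.640)
ex = (C−B)/|BC| = (0.2772,-0.9608); ey = (0.9608,0.2772)
P = B + -2.38·ex + 2.18·ey = (0.5285,3.3137)

0.53 3.31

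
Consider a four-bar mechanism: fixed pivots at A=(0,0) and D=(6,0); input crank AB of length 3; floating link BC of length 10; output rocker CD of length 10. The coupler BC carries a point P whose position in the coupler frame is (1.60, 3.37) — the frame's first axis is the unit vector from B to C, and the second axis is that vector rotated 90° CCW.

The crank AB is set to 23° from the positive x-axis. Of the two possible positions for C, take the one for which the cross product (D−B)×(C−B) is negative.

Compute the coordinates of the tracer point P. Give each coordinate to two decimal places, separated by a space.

5.80 -0.99

A=(0,0), D=(6.00,0)
B = A + 3.00·(cos23°, sin23°) = (2.7615, 1.1722)
|BD| = 3.4441
circle(B,10.00) ∩ circle(D,10.00): a=1.7221, h=9.8506
  candidates: C₊=(7.7334,9.8486) cross=33.926; C₋=(1.0281,-8.6764) cross=-33.926
  mode - wants cross < 0 → take C=(1.0281,-8.6764) (cross=-33.926)
ex = (C−B)/|BC| = (-0.1733,-0.9849); ey = (0.9849,-0.1733)
P = B + 1.60·ex + 3.37·ey = (5.8032,-0.9877)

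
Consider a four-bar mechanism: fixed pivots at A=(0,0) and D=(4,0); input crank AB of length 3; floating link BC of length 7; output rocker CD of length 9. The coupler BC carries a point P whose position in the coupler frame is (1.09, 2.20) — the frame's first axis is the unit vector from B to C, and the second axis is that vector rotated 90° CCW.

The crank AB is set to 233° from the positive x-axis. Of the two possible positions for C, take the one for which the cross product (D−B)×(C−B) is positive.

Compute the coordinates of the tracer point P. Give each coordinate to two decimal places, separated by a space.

-4.23 -2.02

A=(0,0), D=(4.00,0)
B = A + 3.00·(cos233°, sin233°) = (-1.8054, -2.3959)
|BD| = 6.2804
circle(B,7.00) ∩ circle(D,9.00): a=0.5926, h=6.9749
  candidates: C₊=(-3.9185,4.2775) cross=43.805; C₋=(1.4032,-8.6172) cross=-43.805
  mode + wants cross > 0 → take C=(-3.9185,4.2775) (cross=43.805)
ex = (C−B)/|BC| = (-0.3019,0.9534); ey = (-0.9534,-0.3019)
P = B + 1.09·ex + 2.20·ey = (-4.2318,-2.0209)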